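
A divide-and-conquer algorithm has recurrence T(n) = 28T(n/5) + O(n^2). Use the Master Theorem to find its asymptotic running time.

Master Theorem for T(n) = 28T(n/5) + O(n^2):

a = 28, b = 5, c = 2
log_b(a) = log_5(28) = 2.0704

Case 1: c = 2 < log_5(28) = 2.0704
T(n) = O(n^(log_5 28))

For T(n) = 28T(n/5) + O(n^2): log_5(28) = 2.0704. This is Case 1 of the Master Theorem (c < log_b(a), work dominated by leaves), giving O(n^(log_5 28)).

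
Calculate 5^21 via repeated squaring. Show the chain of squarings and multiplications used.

Computing 5^21 by squaring (build up from 5^1; each line after the first costs one multiplication):

5^1 = 5
5^2 = (5^1)^2 = 5^2 = 25
5^4 = (5^2)^2 = 25^2 = 625
5^5 = 5 * 5^4 = 5 * 625 = 3125
5^10 = (5^5)^2 = 3125^2 = 9765625
5^20 = (5^10)^2 = 9765625^2 = 95367431640625
5^21 = 5 * 5^20 = 5 * 95367431640625 = 476837158203125

Result: 476837158203125
Multiplications needed: 6 (6 lines after 5^1)

5^21 = 476837158203125. Using exponentiation by squaring, this requires 6 multiplications. The key idea: if the exponent is even, square the half-power; if odd, multiply by the base once.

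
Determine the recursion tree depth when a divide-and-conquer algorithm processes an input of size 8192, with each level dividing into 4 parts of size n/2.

For divide and conquer with division factor 2:

Problem sizes at each level:
Level 0: 8192
Level 1: 4096
Level 2: 2048
Level 3: 1024
Level 4: 512
Level 5: 256
Level 6: 128
Level 7: 64
Level 8: 32
Level 9: 16
Level 10: 8
Level 11: 4
Level 12: 2
Level 13: 1

The root is level 0 and the size-1 base case is level 13 (the tree spans levels 0 through 13, i.e. 14 levels counting the root), so the depth is the number of divisions: log_2(8192) = 13

The recursion tree depth is log_2(8192) = 13. At each level, the problem size is divided by 2, so it takes 13 divisions to reduce to a base case of size 1. The algorithm makes 4 recursive calls at each level.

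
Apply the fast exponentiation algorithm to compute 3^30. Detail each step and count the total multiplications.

Computing 3^30 by squaring (build up from 3^1; each line after the first costs one multiplication):

3^1 = 3
3^2 = (3^1)^2 = 3^2 = 9
3^3 = 3 * 3^2 = 3 * 9 = 27
3^6 = (3^3)^2 = 27^2 = 729
3^7 = 3 * 3^6 = 3 * 729 = 2187
3^14 = (3^7)^2 = 2187^2 = 4782969
3^15 = 3 * 3^14 = 3 * 4782969 = 14348907
3^30 = (3^15)^2 = 14348907^2 = 205891132094649

Result: 205891132094649
Multiplications needed: 7 (7 lines after 3^1)

3^30 = 205891132094649. Using exponentiation by squaring, this requires 7 multiplications. The key idea: if the exponent is even, square the half-power; if odd, multiply by the base once.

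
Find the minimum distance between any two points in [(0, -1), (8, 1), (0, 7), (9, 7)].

Computing all pairwise distances among 4 points:

d((0, -1), (8, 1)) = 8.2462
d((0, -1), (0, 7)) = 8.0
d((0, -1), (9, 7)) = 12.0416
d((8, 1), (0, 7)) = 10.0
d((8, 1), (9, 7)) = 6.0828 <-- minimum
d((0, 7), (9, 7)) = 9.0

Closest pair: (8, 1) and (9, 7) with distance 6.0828

The closest pair is (8, 1) and (9, 7) with Euclidean distance 6.0828. For 4 points, brute-force pairwise comparison is shown above. For large n, the divide-and-conquer algorithm (sort by x, recurse on halves, check the dividing strip) achieves O(n log n).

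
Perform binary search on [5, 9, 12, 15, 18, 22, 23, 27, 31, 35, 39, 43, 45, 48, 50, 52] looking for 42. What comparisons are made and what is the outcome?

Binary search for 42 in [5, 9, 12, 15, 18, 22, 23, 27, 31, 35, 39, 43, 45, 48, 50, 52]:

lo=0, hi=15, mid=7, arr[mid]=27 -> 27 < 42, search right half
lo=8, hi=15, mid=11, arr[mid]=43 -> 43 > 42, search left half
lo=8, hi=10, mid=9, arr[mid]=35 -> 35 < 42, search right half
lo=10, hi=10, mid=10, arr[mid]=39 -> 39 < 42, search right half
lo=11 > hi=10, target 42 not found

Binary search determines that 42 is not in the array after 4 comparisons. The search space was exhausted without finding the target.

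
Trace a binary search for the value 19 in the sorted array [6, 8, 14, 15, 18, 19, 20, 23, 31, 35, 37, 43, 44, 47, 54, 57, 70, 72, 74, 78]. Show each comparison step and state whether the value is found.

Binary search for 19 in [6, 8, 14, 15, 18, 19, 20, 23, 31, 35, 37, 43, 44, 47, 54, 57, 70, 72, 74, 78]:

lo=0, hi=19, mid=9, arr[mid]=35 -> 35 > 19, search left half
lo=0, hi=8, mid=4, arr[mid]=18 -> 18 < 19, search right half
lo=5, hi=8, mid=6, arr[mid]=20 -> 20 > 19, search left half
lo=5, hi=5, mid=5, arr[mid]=19 -> Found target at index 5!

Binary search finds 19 at index 5 after 4 comparisons. The search repeatedly halves the search space by comparing with the middle element.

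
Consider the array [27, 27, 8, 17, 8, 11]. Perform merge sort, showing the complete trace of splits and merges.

Merge sort trace:

Split: [27, 27, 8, 17, 8, 11] -> [27, 27, 8] and [17, 8, 11]
  Split: [27, 27, 8] -> [27] and [27, 8]
    Split: [27, 8] -> [27] and [8]
    Merge: [27] + [8] -> [8, 27]
  Merge: [27] + [8, 27] -> [8, 27, 27]
  Split: [17, 8, 11] -> [17] and [8, 11]
    Split: [8, 11] -> [8] and [11]
    Merge: [8] + [11] -> [8, 11]
  Merge: [17] + [8, 11] -> [8, 11, 17]
Merge: [8, 27, 27] + [8, 11, 17] -> [8, 8, 11, 17, 27, 27]

Final sorted array: [8, 8, 11, 17, 27, 27]

The merge sort proceeds by recursively splitting the array and merging sorted halves.
After all merges, the sorted array is [8, 8, 11, 17, 27, 27].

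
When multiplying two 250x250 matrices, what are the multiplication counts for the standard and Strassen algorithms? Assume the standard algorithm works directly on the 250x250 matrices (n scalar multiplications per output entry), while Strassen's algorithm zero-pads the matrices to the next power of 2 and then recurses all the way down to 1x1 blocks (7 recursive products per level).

Matrix multiplication for 250x250 matrices:

Strassen's algorithm requires power-of-2 dimensions. Pad 250x250 to 256x256 (next power of 2).

Standard algorithm: 250^3 = 15625000 multiplications
Strassen's algorithm: 7^(log2(256)) = 7^8 = 5764801 multiplications
Savings: 15625000 - 5764801 = 9860199 multiplications

Standard: 15625000 multiplications (250^3). Strassen: 5764801 multiplications (7^8, after padding to 256x256). Strassen reduces 8 recursive multiplications to 7 at each level.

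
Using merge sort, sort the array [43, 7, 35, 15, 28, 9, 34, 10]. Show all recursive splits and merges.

Merge sort trace:

Split: [43, 7, 35, 15, 28, 9, 34, 10] -> [43, 7, 35, 15] and [28, 9, 34, 10]
  Split: [43, 7, 35, 15] -> [43, 7] and [35, 15]
    Split: [43, 7] -> [43] and [7]
    Merge: [43] + [7] -> [7, 43]
    Split: [35, 15] -> [35] and [15]
    Merge: [35] + [15] -> [15, 35]
  Merge: [7, 43] + [15, 35] -> [7, 15, 35, 43]
  Split: [28, 9, 34, 10] -> [28, 9] and [34, 10]
    Split: [28, 9] -> [28] and [9]
    Merge: [28] + [9] -> [9, 28]
    Split: [34, 10] -> [34] and [10]
    Merge: [34] + [10] -> [10, 34]
  Merge: [9, 28] + [10, 34] -> [9, 10, 28, 34]
Merge: [7, 15, 35, 43] + [9, 10, 28, 34] -> [7, 9, 10, 15, 28, 34, 35, 43]

Final sorted array: [7, 9, 10, 15, 28, 34, 35, 43]

The merge sort proceeds by recursively splitting the array and merging sorted halves.
After all merges, the sorted array is [7, 9, 10, 15, 28, 34, 35, 43].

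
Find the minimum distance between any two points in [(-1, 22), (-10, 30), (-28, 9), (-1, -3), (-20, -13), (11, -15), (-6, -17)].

Computing all pairwise distances among 7 points:

d((-1, 22), (-10, 30)) = 12.0416 <-- minimum
d((-1, 22), (-28, 9)) = 29.9666
d((-1, 22), (-1, -3)) = 25.0
d((-1, 22), (-20, -13)) = 39.8246
d((-1, 22), (11, -15)) = 38.8973
d((-1, 22), (-6, -17)) = 39.3192
d((-10, 30), (-28, 9)) = 27.6586
d((-10, 30), (-1, -3)) = 34.2053
d((-10, 30), (-20, -13)) = 44.1475
d((-10, 30), (11, -15)) = 49.6588
d((-10, 30), (-6, -17)) = 47.1699
d((-28, 9), (-1, -3)) = 29.5466
d((-28, 9), (-20, -13)) = 23.4094
d((-28, 9), (11, -15)) = 45.793
d((-28, 9), (-6, -17)) = 34.0588
d((-1, -3), (-20, -13)) = 21.4709
d((-1, -3), (11, -15)) = 16.9706
d((-1, -3), (-6, -17)) = 14.8661
d((-20, -13), (11, -15)) = 31.0644
d((-20, -13), (-6, -17)) = 14.5602
d((11, -15), (-6, -17)) = 17.1172

Closest pair: (-1, 22) and (-10, 30) with distance 12.0416

The closest pair is (-1, 22) and (-10, 30) with Euclidean distance 12.0416. For 7 points, brute-force pairwise comparison is shown above. For large n, the divide-and-conquer algorithm (sort by x, recurse on halves, check the dividing strip) achieves O(n log n).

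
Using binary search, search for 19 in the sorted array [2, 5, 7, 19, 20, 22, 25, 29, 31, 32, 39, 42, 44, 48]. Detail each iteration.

Binary search for 19 in [2, 5, 7, 19, 20, 22, 25, 29, 31, 32, 39, 42, 44, 48]:

lo=0, hi=13, mid=6, arr[mid]=25 -> 25 > 19, search left half
lo=0, hi=5, mid=2, arr[mid]=7 -> 7 < 19, search right half
lo=3, hi=5, mid=4, arr[mid]=20 -> 20 > 19, search left half
lo=3, hi=3, mid=3, arr[mid]=19 -> Found target at index 3!

Binary search finds 19 at index 3 after 4 comparisons. The search repeatedly halves the search space by comparing with the middle element.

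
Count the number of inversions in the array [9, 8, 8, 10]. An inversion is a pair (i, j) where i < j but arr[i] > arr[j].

Finding inversions in [9, 8, 8, 10]:

(0, 1): arr[0]=9 > arr[1]=8
(0, 2): arr[0]=9 > arr[2]=8

Total inversions: 2

The array has 2 inversion(s): (0,1), (0,2). Each pair (i,j) satisfies i < j and arr[i] > arr[j].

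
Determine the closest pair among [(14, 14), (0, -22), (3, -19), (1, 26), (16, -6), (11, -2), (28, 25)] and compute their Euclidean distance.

Computing all pairwise distances among 7 points:

d((14, 14), (0, -22)) = 38.6264
d((14, 14), (3, -19)) = 34.7851
d((14, 14), (1, 26)) = 17.6918
d((14, 14), (16, -6)) = 20.0998
d((14, 14), (11, -2)) = 16.2788
d((14, 14), (28, 25)) = 17.8045
d((0, -22), (3, -19)) = 4.2426 <-- minimum
d((0, -22), (1, 26)) = 48.0104
d((0, -22), (16, -6)) = 22.6274
d((0, -22), (11, -2)) = 22.8254
d((0, -22), (28, 25)) = 54.7083
d((3, -19), (1, 26)) = 45.0444
d((3, -19), (16, -6)) = 18.3848
d((3, -19), (11, -2)) = 18.7883
d((3, -19), (28, 25)) = 50.6063
d((1, 26), (16, -6)) = 35.3412
d((1, 26), (11, -2)) = 29.7321
d((1, 26), (28, 25)) = 27.0185
d((16, -6), (11, -2)) = 6.4031
d((16, -6), (28, 25)) = 33.2415
d((11, -2), (28, 25)) = 31.9061

Closest pair: (0, -22) and (3, -19) with distance 4.2426

The closest pair is (0, -22) and (3, -19) with Euclidean distance 4.2426. For 7 points, brute-force pairwise comparison is shown above. For large n, the divide-and-conquer algorithm (sort by x, recurse on halves, check the dividing strip) achieves O(n log n).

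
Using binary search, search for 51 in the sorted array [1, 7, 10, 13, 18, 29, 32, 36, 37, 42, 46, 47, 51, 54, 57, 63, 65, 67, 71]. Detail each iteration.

Binary search for 51 in [1, 7, 10, 13, 18, 29, 32, 36, 37, 42, 46, 47, 51, 54, 57, 63, 65, 67, 71]:

lo=0, hi=18, mid=9, arr[mid]=42 -> 42 < 51, search right half
lo=10, hi=18, mid=14, arr[mid]=57 -> 57 > 51, search left half
lo=10, hi=13, mid=11, arr[mid]=47 -> 47 < 51, search right half
lo=12, hi=13, mid=12, arr[mid]=51 -> Found target at index 12!

Binary search finds 51 at index 12 after 4 comparisons. The search repeatedly halves the search space by comparing with the middle element.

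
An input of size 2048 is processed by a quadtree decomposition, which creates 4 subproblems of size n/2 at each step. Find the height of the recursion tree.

For divide and conquer with division factor 2:

Problem sizes at each level:
Level 0: 2048
Level 1: 1024
Level 2: 512
Level 3: 256
Level 4: 128
Level 5: 64
Level 6: 32
Level 7: 16
Level 8: 8
Level 9: 4
Level 10: 2
Level 11: 1

The root is level 0 and the size-1 base case is level 11 (the tree spans levels 0 through 11, i.e. 12 levels counting the root), so the depth is the number of divisions: log_2(2048) = 11

The recursion tree depth is log_2(2048) = 11. At each level, the problem size is divided by 2, so it takes 11 divisions to reduce to a base case of size 1. The algorithm makes 4 recursive calls at each level.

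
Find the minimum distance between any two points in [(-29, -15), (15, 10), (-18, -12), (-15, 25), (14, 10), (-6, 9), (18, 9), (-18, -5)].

Computing all pairwise distances among 8 points:

d((-29, -15), (15, 10)) = 50.6063
d((-29, -15), (-18, -12)) = 11.4018
d((-29, -15), (-15, 25)) = 42.3792
d((-29, -15), (14, 10)) = 49.7393
d((-29, -15), (-6, 9)) = 33.2415
d((-29, -15), (18, 9)) = 52.7731
d((-29, -15), (-18, -5)) = 14.8661
d((15, 10), (-18, -12)) = 39.6611
d((15, 10), (-15, 25)) = 33.541
d((15, 10), (14, 10)) = 1.0 <-- minimum
d((15, 10), (-6, 9)) = 21.0238
d((15, 10), (18, 9)) = 3.1623
d((15, 10), (-18, -5)) = 36.2491
d((-18, -12), (-15, 25)) = 37.1214
d((-18, -12), (14, 10)) = 38.833
d((-18, -12), (-6, 9)) = 24.1868
d((-18, -12), (18, 9)) = 41.6773
d((-18, -12), (-18, -5)) = 7.0
d((-15, 25), (14, 10)) = 32.6497
d((-15, 25), (-6, 9)) = 18.3576
d((-15, 25), (18, 9)) = 36.6742
d((-15, 25), (-18, -5)) = 30.1496
d((14, 10), (-6, 9)) = 20.025
d((14, 10), (18, 9)) = 4.1231
d((14, 10), (-18, -5)) = 35.3412
d((-6, 9), (18, 9)) = 24.0
d((-6, 9), (-18, -5)) = 18.4391
d((18, 9), (-18, -5)) = 38.6264

Closest pair: (15, 10) and (14, 10) with distance 1.0

The closest pair is (15, 10) and (14, 10) with Euclidean distance 1.0. For 8 points, brute-force pairwise comparison is shown above. For large n, the divide-and-conquer algorithm (sort by x, recurse on halves, check the dividing strip) achieves O(n log n).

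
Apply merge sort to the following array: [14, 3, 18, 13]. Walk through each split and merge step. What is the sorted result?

Merge sort trace:

Split: [14, 3, 18, 13] -> [14, 3] and [18, 13]
  Split: [14, 3] -> [14] and [3]
  Merge: [14] + [3] -> [3, 14]
  Split: [18, 13] -> [18] and [13]
  Merge: [18] + [13] -> [13, 18]
Merge: [3, 14] + [13, 18] -> [3, 13, 14, 18]

Final sorted array: [3, 13, 14, 18]

The merge sort proceeds by recursively splitting the array and merging sorted halves.
After all merges, the sorted array is [3, 13, 14, 18].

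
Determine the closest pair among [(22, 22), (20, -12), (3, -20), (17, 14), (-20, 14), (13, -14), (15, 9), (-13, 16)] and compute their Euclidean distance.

Computing all pairwise distances among 8 points:

d((22, 22), (20, -12)) = 34.0588
d((22, 22), (3, -20)) = 46.0977
d((22, 22), (17, 14)) = 9.434
d((22, 22), (-20, 14)) = 42.7551
d((22, 22), (13, -14)) = 37.108
d((22, 22), (15, 9)) = 14.7648
d((22, 22), (-13, 16)) = 35.5106
d((20, -12), (3, -20)) = 18.7883
d((20, -12), (17, 14)) = 26.1725
d((20, -12), (-20, 14)) = 47.7074
d((20, -12), (13, -14)) = 7.2801
d((20, -12), (15, 9)) = 21.587
d((20, -12), (-13, 16)) = 43.2782
d((3, -20), (17, 14)) = 36.7696
d((3, -20), (-20, 14)) = 41.0488
d((3, -20), (13, -14)) = 11.6619
d((3, -20), (15, 9)) = 31.3847
d((3, -20), (-13, 16)) = 39.3954
d((17, 14), (-20, 14)) = 37.0
d((17, 14), (13, -14)) = 28.2843
d((17, 14), (15, 9)) = 5.3852 <-- minimum
d((17, 14), (-13, 16)) = 30.0666
d((-20, 14), (13, -14)) = 43.2782
d((-20, 14), (15, 9)) = 35.3553
d((-20, 14), (-13, 16)) = 7.2801
d((13, -14), (15, 9)) = 23.0868
d((13, -14), (-13, 16)) = 39.6989
d((15, 9), (-13, 16)) = 28.8617

Closest pair: (17, 14) and (15, 9) with distance 5.3852

The closest pair is (17, 14) and (15, 9) with Euclidean distance 5.3852. For 8 points, brute-force pairwise comparison is shown above. For large n, the divide-and-conquer algorithm (sort by x, recurse on halves, check the dividing strip) achieves O(n log n).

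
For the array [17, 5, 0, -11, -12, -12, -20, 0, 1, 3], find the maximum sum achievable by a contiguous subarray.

Using Kadane's algorithm on [17, 5, 0, -11, -12, -12, -20, 0, 1, 3]:

Scanning through the array:
Position 1 (value 5): max_ending_here = 22, max_so_far = 22
Position 2 (value 0): max_ending_here = 22, max_so_far = 22
Position 3 (value -11): max_ending_here = 11, max_so_far = 22
Position 4 (value -12): max_ending_here = -1, max_so_far = 22
Position 5 (value -12): max_ending_here = -12, max_so_far = 22
Position 6 (value -20): max_ending_here = -20, max_so_far = 22
Position 7 (value 0): max_ending_here = 0, max_so_far = 22
Position 8 (value 1): max_ending_here = 1, max_so_far = 22
Position 9 (value 3): max_ending_here = 4, max_so_far = 22

Maximum subarray: [17, 5]
Maximum sum: 22

The maximum subarray is [17, 5] with sum 22. This subarray runs from index 0 to index 1.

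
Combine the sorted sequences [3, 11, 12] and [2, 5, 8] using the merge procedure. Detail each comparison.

Merging process:

Compare 3 vs 2: take 2 from right. Merged: [2]
Compare 3 vs 5: take 3 from left. Merged: [2, 3]
Compare 11 vs 5: take 5 from right. Merged: [2, 3, 5]
Compare 11 vs 8: take 8 from right. Merged: [2, 3, 5, 8]
Append remaining from left: [11, 12]. Merged: [2, 3, 5, 8, 11, 12]

Final merged array: [2, 3, 5, 8, 11, 12]
Total comparisons: 4

The merged array is [2, 3, 5, 8, 11, 12], requiring 4 comparisons. The merge step runs in O(n) time where n is the total number of elements.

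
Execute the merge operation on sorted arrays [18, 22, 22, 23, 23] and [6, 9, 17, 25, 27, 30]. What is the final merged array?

Merging process:

Compare 18 vs 6: take 6 from right. Merged: [6]
Compare 18 vs 9: take 9 from right. Merged: [6, 9]
Compare 18 vs 17: take 17 from right. Merged: [6, 9, 17]
Compare 18 vs 25: take 18 from left. Merged: [6, 9, 17, 18]
Compare 22 vs 25: take 22 from left. Merged: [6, 9, 17, 18, 22]
Compare 22 vs 25: take 22 from left. Merged: [6, 9, 17, 18, 22, 22]
Compare 23 vs 25: take 23 from left. Merged: [6, 9, 17, 18, 22, 22, 23]
Compare 23 vs 25: take 23 from left. Merged: [6, 9, 17, 18, 22, 22, 23, 23]
Append remaining from right: [25, 27, 30]. Merged: [6, 9, 17, 18, 22, 22, 23, 23, 25, 27, 30]

Final merged array: [6, 9, 17, 18, 22, 22, 23, 23, 25, 27, 30]
Total comparisons: 8

The merged array is [6, 9, 17, 18, 22, 22, 23, 23, 25, 27, 30], requiring 8 comparisons. The merge step runs in O(n) time where n is the total number of elements.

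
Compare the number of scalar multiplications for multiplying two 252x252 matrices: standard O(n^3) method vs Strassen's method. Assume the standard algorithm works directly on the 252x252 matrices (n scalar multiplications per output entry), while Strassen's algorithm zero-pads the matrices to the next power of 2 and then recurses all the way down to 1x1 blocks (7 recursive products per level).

Matrix multiplication for 252x252 matrices:

Strassen's algorithm requires power-of-2 dimensions. Pad 252x252 to 256x256 (next power of 2).

Standard algorithm: 252^3 = 16003008 multiplications
Strassen's algorithm: 7^(log2(256)) = 7^8 = 5764801 multiplications
Savings: 16003008 - 5764801 = 10238207 multiplications

Standard: 16003008 multiplications (252^3). Strassen: 5764801 multiplications (7^8, after padding to 256x256). Strassen reduces 8 recursive multiplications to 7 at each level.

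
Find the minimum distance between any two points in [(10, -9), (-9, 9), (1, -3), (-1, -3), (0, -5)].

Computing all pairwise distances among 5 points:

d((10, -9), (-9, 9)) = 26.1725
d((10, -9), (1, -3)) = 10.8167
d((10, -9), (-1, -3)) = 12.53
d((10, -9), (0, -5)) = 10.7703
d((-9, 9), (1, -3)) = 15.6205
d((-9, 9), (-1, -3)) = 14.4222
d((-9, 9), (0, -5)) = 16.6433
d((1, -3), (-1, -3)) = 2.0 <-- minimum
d((1, -3), (0, -5)) = 2.2361
d((-1, -3), (0, -5)) = 2.2361

Closest pair: (1, -3) and (-1, -3) with distance 2.0

The closest pair is (1, -3) and (-1, -3) with Euclidean distance 2.0. For 5 points, brute-force pairwise comparison is shown above. For large n, the divide-and-conquer algorithm (sort by x, recurse on halves, check the dividing strip) achieves O(n log n).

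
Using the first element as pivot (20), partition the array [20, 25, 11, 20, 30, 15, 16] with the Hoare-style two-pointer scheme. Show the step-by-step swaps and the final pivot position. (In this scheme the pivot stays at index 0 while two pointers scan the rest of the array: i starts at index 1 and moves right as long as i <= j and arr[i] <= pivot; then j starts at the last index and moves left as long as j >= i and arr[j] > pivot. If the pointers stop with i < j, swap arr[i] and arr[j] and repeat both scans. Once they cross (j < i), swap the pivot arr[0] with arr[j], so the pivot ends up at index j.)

Hoare-style two-pointer partition with pivot = 20:

Initial array: [20, 25, 11, 20, 30, 15, 16]

Pointers start at i = 1, j = 6.
i stops at index 1 (arr[1]=25 > 20), j stops at index 6 (arr[6]=16 <= 20): swap arr[1] and arr[6], array becomes [20, 16, 11, 20, 30, 15, 25]
i stops at index 4 (arr[4]=30 > 20), j stops at index 5 (arr[5]=15 <= 20): swap arr[4] and arr[5], array becomes [20, 16, 11, 20, 15, 30, 25]
i ends at 5, j ends at 4: the pointers have crossed (j < i), so scanning stops.

Swap pivot arr[0] with arr[4] to place pivot at position 4: [15, 16, 11, 20, 20, 30, 25]
Pivot position: 4

After partitioning with pivot 20, the array becomes [15, 16, 11, 20, 20, 30, 25]. The pivot is placed at index 4. All elements to the left of the pivot are <= 20, and all elements to the right are > 20.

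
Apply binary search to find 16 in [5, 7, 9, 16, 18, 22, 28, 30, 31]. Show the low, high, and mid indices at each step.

Binary search for 16 in [5, 7, 9, 16, 18, 22, 28, 30, 31]:

lo=0, hi=8, mid=4, arr[mid]=18 -> 18 > 16, search left half
lo=0, hi=3, mid=1, arr[mid]=7 -> 7 < 16, search right half
lo=2, hi=3, mid=2, arr[mid]=9 -> 9 < 16, search right half
lo=3, hi=3, mid=3, arr[mid]=16 -> Found target at index 3!

Binary search finds 16 at index 3 after 4 comparisons. The search repeatedly halves the search space by comparing with the middle element.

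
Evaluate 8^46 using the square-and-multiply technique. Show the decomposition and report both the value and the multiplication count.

Computing 8^46 by squaring (build up from 8^1; each line after the first costs one multiplication):

8^1 = 8
8^2 = (8^1)^2 = 8^2 = 64
8^4 = (8^2)^2 = 64^2 = 4096
8^5 = 8 * 8^4 = 8 * 4096 = 32768
8^10 = (8^5)^2 = 32768^2 = 1073741824
8^11 = 8 * 8^10 = 8 * 1073741824 = 8589934592
8^22 = (8^11)^2 = 8589934592^2 = 73786976294838206464
8^23 = 8 * 8^22 = 8 * 73786976294838206464 = 590295810358705651712
8^46 = (8^23)^2 = 590295810358705651712^2 = 348449143727040986586495598010130648530944

Result: 348449143727040986586495598010130648530944
Multiplications needed: 8 (8 lines after 8^1)

8^46 = 348449143727040986586495598010130648530944. Using exponentiation by squaring, this requires 8 multiplications. The key idea: if the exponent is even, square the half-power; if odd, multiply by the base once.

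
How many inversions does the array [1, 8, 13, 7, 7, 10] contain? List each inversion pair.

Finding inversions in [1, 8, 13, 7, 7, 10]:

(1, 3): arr[1]=8 > arr[3]=7
(1, 4): arr[1]=8 > arr[4]=7
(2, 3): arr[2]=13 > arr[3]=7
(2, 4): arr[2]=13 > arr[4]=7
(2, 5): arr[2]=13 > arr[5]=10

Total inversions: 5

The array has 5 inversion(s): (1,3), (1,4), (2,3), (2,4), (2,5). Each pair (i,j) satisfies i < j and arr[i] > arr[j].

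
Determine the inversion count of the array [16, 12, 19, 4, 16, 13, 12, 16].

Finding inversions in [16, 12, 19, 4, 16, 13, 12, 16]:

(0, 1): arr[0]=16 > arr[1]=12
(0, 3): arr[0]=16 > arr[3]=4
(0, 5): arr[0]=16 > arr[5]=13
(0, 6): arr[0]=16 > arr[6]=12
(1, 3): arr[1]=12 > arr[3]=4
(2, 3): arr[2]=19 > arr[3]=4
(2, 4): arr[2]=19 > arr[4]=16
(2, 5): arr[2]=19 > arr[5]=13
(2, 6): arr[2]=19 > arr[6]=12
(2, 7): arr[2]=19 > arr[7]=16
(4, 5): arr[4]=16 > arr[5]=13
(4, 6): arr[4]=16 > arr[6]=12
(5, 6): arr[5]=13 > arr[6]=12

Total inversions: 13

The array has 13 inversion(s): (0,1), (0,3), (0,5), (0,6), (1,3), (2,3), (2,4), (2,5), (2,6), (2,7), (4,5), (4,6), (5,6). Each pair (i,j) satisfies i < j and arr[i] > arr[j].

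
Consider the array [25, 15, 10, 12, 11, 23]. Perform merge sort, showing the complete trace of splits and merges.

Merge sort trace:

Split: [25, 15, 10, 12, 11, 23] -> [25, 15, 10] and [12, 11, 23]
  Split: [25, 15, 10] -> [25] and [15, 10]
    Split: [15, 10] -> [15] and [10]
    Merge: [15] + [10] -> [10, 15]
  Merge: [25] + [10, 15] -> [10, 15, 25]
  Split: [12, 11, 23] -> [12] and [11, 23]
    Split: [11, 23] -> [11] and [23]
    Merge: [11] + [23] -> [11, 23]
  Merge: [12] + [11, 23] -> [11, 12, 23]
Merge: [10, 15, 25] + [11, 12, 23] -> [10, 11, 12, 15, 23, 25]

Final sorted array: [10, 11, 12, 15, 23, 25]

The merge sort proceeds by recursively splitting the array and merging sorted halves.
After all merges, the sorted array is [10, 11, 12, 15, 23, 25].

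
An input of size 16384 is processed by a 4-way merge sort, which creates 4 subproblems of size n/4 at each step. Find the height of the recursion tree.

For divide and conquer with division factor 4:

Problem sizes at each level:
Level 0: 16384
Level 1: 4096
Level 2: 1024
Level 3: 256
Level 4: 64
Level 5: 16
Level 6: 4
Level 7: 1

The root is level 0 and the size-1 base case is level 7 (the tree spans levels 0 through 7, i.e. 8 levels counting the root), so the depth is the number of divisions: log_4(16384) = 7

The recursion tree depth is log_4(16384) = 7. At each level, the problem size is divided by 4, so it takes 7 divisions to reduce to a base case of size 1. The algorithm makes 4 recursive calls at each level.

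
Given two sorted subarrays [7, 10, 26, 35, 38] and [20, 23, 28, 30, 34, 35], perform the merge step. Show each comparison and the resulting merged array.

Merging process:

Compare 7 vs 20: take 7 from left. Merged: [7]
Compare 10 vs 20: take 10 from left. Merged: [7, 10]
Compare 26 vs 20: take 20 from right. Merged: [7, 10, 20]
Compare 26 vs 23: take 23 from right. Merged: [7, 10, 20, 23]
Compare 26 vs 28: take 26 from left. Merged: [7, 10, 20, 23, 26]
Compare 35 vs 28: take 28 from right. Merged: [7, 10, 20, 23, 26, 28]
Compare 35 vs 30: take 30 from right. Merged: [7, 10, 20, 23, 26, 28, 30]
Compare 35 vs 34: take 34 from right. Merged: [7, 10, 20, 23, 26, 28, 30, 34]
Compare 35 vs 35: take 35 from left. Merged: [7, 10, 20, 23, 26, 28, 30, 34, 35]
Compare 38 vs 35: take 35 from right. Merged: [7, 10, 20, 23, 26, 28, 30, 34, 35, 35]
Append remaining from left: [38]. Merged: [7, 10, 20, 23, 26, 28, 30, 34, 35, 35, 38]

Final merged array: [7, 10, 20, 23, 26, 28, 30, 34, 35, 35, 38]
Total comparisons: 10

The merged array is [7, 10, 20, 23, 26, 28, 30, 34, 35, 35, 38], requiring 10 comparisons. The merge step runs in O(n) time where n is the total number of elements.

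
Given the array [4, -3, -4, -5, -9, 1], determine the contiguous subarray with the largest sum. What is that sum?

Using Kadane's algorithm on [4, -3, -4, -5, -9, 1]:

Scanning through the array:
Position 1 (value -3): max_ending_here = 1, max_so_far = 4
Position 2 (value -4): max_ending_here = -3, max_so_far = 4
Position 3 (value -5): max_ending_here = -5, max_so_far = 4
Position 4 (value -9): max_ending_here = -9, max_so_far = 4
Position 5 (value 1): max_ending_here = 1, max_so_far = 4

Maximum subarray: [4]
Maximum sum: 4

The maximum subarray is [4] with sum 4. This subarray runs from index 0 to index 0.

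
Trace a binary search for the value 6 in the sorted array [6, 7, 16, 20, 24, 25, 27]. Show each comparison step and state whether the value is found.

Binary search for 6 in [6, 7, 16, 20, 24, 25, 27]:

lo=0, hi=6, mid=3, arr[mid]=20 -> 20 > 6, search left half
lo=0, hi=2, mid=1, arr[mid]=7 -> 7 > 6, search left half
lo=0, hi=0, mid=0, arr[mid]=6 -> Found target at index 0!

Binary search finds 6 at index 0 after 3 comparisons. The search repeatedly halves the search space by comparing with the middle element.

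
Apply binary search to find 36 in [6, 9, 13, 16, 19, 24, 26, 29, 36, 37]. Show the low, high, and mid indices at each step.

Binary search for 36 in [6, 9, 13, 16, 19, 24, 26, 29, 36, 37]:

lo=0, hi=9, mid=4, arr[mid]=19 -> 19 < 36, search right half
lo=5, hi=9, mid=7, arr[mid]=29 -> 29 < 36, search right half
lo=8, hi=9, mid=8, arr[mid]=36 -> Found target at index 8!

Binary search finds 36 at index 8 after 3 comparisons. The search repeatedly halves the search space by comparing with the middle element.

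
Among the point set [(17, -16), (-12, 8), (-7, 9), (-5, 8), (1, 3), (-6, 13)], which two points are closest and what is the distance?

Computing all pairwise distances among 6 points:

d((17, -16), (-12, 8)) = 37.6431
d((17, -16), (-7, 9)) = 34.6554
d((17, -16), (-5, 8)) = 32.5576
d((17, -16), (1, 3)) = 24.8395
d((17, -16), (-6, 13)) = 37.0135
d((-12, 8), (-7, 9)) = 5.099
d((-12, 8), (-5, 8)) = 7.0
d((-12, 8), (1, 3)) = 13.9284
d((-12, 8), (-6, 13)) = 7.8102
d((-7, 9), (-5, 8)) = 2.2361 <-- minimum
d((-7, 9), (1, 3)) = 10.0
d((-7, 9), (-6, 13)) = 4.1231
d((-5, 8), (1, 3)) = 7.8102
d((-5, 8), (-6, 13)) = 5.099
d((1, 3), (-6, 13)) = 12.2066

Closest pair: (-7, 9) and (-5, 8) with distance 2.2361

The closest pair is (-7, 9) and (-5, 8) with Euclidean distance 2.2361. For 6 points, brute-force pairwise comparison is shown above. For large n, the divide-and-conquer algorithm (sort by x, recurse on halves, check the dividing strip) achieves O(n log n).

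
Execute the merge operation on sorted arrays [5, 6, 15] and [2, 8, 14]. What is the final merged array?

Merging process:

Compare 5 vs 2: take 2 from right. Merged: [2]
Compare 5 vs 8: take 5 from left. Merged: [2, 5]
Compare 6 vs 8: take 6 from left. Merged: [2, 5, 6]
Compare 15 vs 8: take 8 from right. Merged: [2, 5, 6, 8]
Compare 15 vs 14: take 14 from right. Merged: [2, 5, 6, 8, 14]
Append remaining from left: [15]. Merged: [2, 5, 6, 8, 14, 15]

Final merged array: [2, 5, 6, 8, 14, 15]
Total comparisons: 5

The merged array is [2, 5, 6, 8, 14, 15], requiring 5 comparisons. The merge step runs in O(n) time where n is the total number of elements.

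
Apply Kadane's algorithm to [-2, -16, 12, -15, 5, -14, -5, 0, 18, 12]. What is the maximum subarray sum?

Using Kadane's algorithm on [-2, -16, 12, -15, 5, -14, -5, 0, 18, 12]:

Scanning through the array:
Position 1 (value -16): max_ending_here = -16, max_so_far = -2
Position 2 (value 12): max_ending_here = 12, max_so_far = 12
Position 3 (value -15): max_ending_here = -3, max_so_far = 12
Position 4 (value 5): max_ending_here = 5, max_so_far = 12
Position 5 (value -14): max_ending_here = -9, max_so_far = 12
Position 6 (value -5): max_ending_here = -5, max_so_far = 12
Position 7 (value 0): max_ending_here = 0, max_so_far = 12
Position 8 (value 18): max_ending_here = 18, max_so_far = 18
Position 9 (value 12): max_ending_here = 30, max_so_far = 30

Maximum subarray: [0, 18, 12]
Maximum sum: 30

The maximum subarray is [0, 18, 12] with sum 30. This subarray runs from index 7 to index 9.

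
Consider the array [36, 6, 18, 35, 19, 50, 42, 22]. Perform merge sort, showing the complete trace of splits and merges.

Merge sort trace:

Split: [36, 6, 18, 35, 19, 50, 42, 22] -> [36, 6, 18, 35] and [19, 50, 42, 22]
  Split: [36, 6, 18, 35] -> [36, 6] and [18, 35]
    Split: [36, 6] -> [36] and [6]
    Merge: [36] + [6] -> [6, 36]
    Split: [18, 35] -> [18] and [35]
    Merge: [18] + [35] -> [18, 35]
  Merge: [6, 36] + [18, 35] -> [6, 18, 35, 36]
  Split: [19, 50, 42, 22] -> [19, 50] and [42, 22]
    Split: [19, 50] -> [19] and [50]
    Merge: [19] + [50] -> [19, 50]
    Split: [42, 22] -> [42] and [22]
    Merge: [42] + [22] -> [22, 42]
  Merge: [19, 50] + [22, 42] -> [19, 22, 42, 50]
Merge: [6, 18, 35, 36] + [19, 22, 42, 50] -> [6, 18, 19, 22, 35, 36, 42, 50]

Final sorted array: [6, 18, 19, 22, 35, 36, 42, 50]

The merge sort proceeds by recursively splitting the array and merging sorted halves.
After all merges, the sorted array is [6, 18, 19, 22, 35, 36, 42, 50].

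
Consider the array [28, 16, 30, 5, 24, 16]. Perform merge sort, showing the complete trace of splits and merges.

Merge sort trace:

Split: [28, 16, 30, 5, 24, 16] -> [28, 16, 30] and [5, 24, 16]
  Split: [28, 16, 30] -> [28] and [16, 30]
    Split: [16, 30] -> [16] and [30]
    Merge: [16] + [30] -> [16, 30]
  Merge: [28] + [16, 30] -> [16, 28, 30]
  Split: [5, 24, 16] -> [5] and [24, 16]
    Split: [24, 16] -> [24] and [16]
    Merge: [24] + [16] -> [16, 24]
  Merge: [5] + [16, 24] -> [5, 16, 24]
Merge: [16, 28, 30] + [5, 16, 24] -> [5, 16, 16, 24, 28, 30]

Final sorted array: [5, 16, 16, 24, 28, 30]

The merge sort proceeds by recursively splitting the array and merging sorted halves.
After all merges, the sorted array is [5, 16, 16, 24, 28, 30].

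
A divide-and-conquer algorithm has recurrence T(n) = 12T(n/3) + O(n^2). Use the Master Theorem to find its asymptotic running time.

Master Theorem for T(n) = 12T(n/3) + O(n^2):

a = 12, b = 3, c = 2
log_b(a) = log_3(12) = 2.2619

Case 1: c = 2 < log_3(12) = 2.2619
T(n) = O(n^(log_3 12))

For T(n) = 12T(n/3) + O(n^2): log_3(12) = 2.2619. This is Case 1 of the Master Theorem (c < log_b(a), work dominated by leaves), giving O(n^(log_3 12)).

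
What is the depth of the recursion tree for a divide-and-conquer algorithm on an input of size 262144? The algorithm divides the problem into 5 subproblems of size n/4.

For divide and conquer with division factor 4:

Problem sizes at each level:
Level 0: 262144
Level 1: 65536
Level 2: 16384
Level 3: 4096
Level 4: 1024
Level 5: 256
Level 6: 64
Level 7: 16
Level 8: 4
Level 9: 1

The root is level 0 and the size-1 base case is level 9 (the tree spans levels 0 through 9, i.e. 10 levels counting the root), so the depth is the number of divisions: log_4(262144) = 9

The recursion tree depth is log_4(262144) = 9. At each level, the problem size is divided by 4, so it takes 9 divisions to reduce to a base case of size 1. The algorithm makes 5 recursive calls at each level.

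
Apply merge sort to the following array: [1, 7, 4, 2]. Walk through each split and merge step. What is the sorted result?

Merge sort trace:

Split: [1, 7, 4, 2] -> [1, 7] and [4, 2]
  Split: [1, 7] -> [1] and [7]
  Merge: [1] + [7] -> [1, 7]
  Split: [4, 2] -> [4] and [2]
  Merge: [4] + [2] -> [2, 4]
Merge: [1, 7] + [2, 4] -> [1, 2, 4, 7]

Final sorted array: [1, 2, 4, 7]

The merge sort proceeds by recursively splitting the array and merging sorted halves.
After all merges, the sorted array is [1, 2, 4, 7].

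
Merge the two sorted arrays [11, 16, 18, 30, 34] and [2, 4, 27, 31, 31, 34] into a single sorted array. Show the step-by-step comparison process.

Merging process:

Compare 11 vs 2: take 2 from right. Merged: [2]
Compare 11 vs 4: take 4 from right. Merged: [2, 4]
Compare 11 vs 27: take 11 from left. Merged: [2, 4, 11]
Compare 16 vs 27: take 16 from left. Merged: [2, 4, 11, 16]
Compare 18 vs 27: take 18 from left. Merged: [2, 4, 11, 16, 18]
Compare 30 vs 27: take 27 from right. Merged: [2, 4, 11, 16, 18, 27]
Compare 30 vs 31: take 30 from left. Merged: [2, 4, 11, 16, 18, 27, 30]
Compare 34 vs 31: take 31 from right. Merged: [2, 4, 11, 16, 18, 27, 30, 31]
Compare 34 vs 31: take 31 from right. Merged: [2, 4, 11, 16, 18, 27, 30, 31, 31]
Compare 34 vs 34: take 34 from left. Merged: [2, 4, 11, 16, 18, 27, 30, 31, 31, 34]
Append remaining from right: [34]. Merged: [2, 4, 11, 16, 18, 27, 30, 31, 31, 34, 34]

Final merged array: [2, 4, 11, 16, 18, 27, 30, 31, 31, 34, 34]
Total comparisons: 10

The merged array is [2, 4, 11, 16, 18, 27, 30, 31, 31, 34, 34], requiring 10 comparisons. The merge step runs in O(n) time where n is the total number of elements.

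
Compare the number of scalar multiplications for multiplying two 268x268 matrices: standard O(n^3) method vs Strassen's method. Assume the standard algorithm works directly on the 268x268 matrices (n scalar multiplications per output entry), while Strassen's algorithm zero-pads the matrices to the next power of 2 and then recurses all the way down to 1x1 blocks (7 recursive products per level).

Matrix multiplication for 268x268 matrices:

Strassen's algorithm requires power-of-2 dimensions. Pad 268x268 to 512x512 (next power of 2).

Standard algorithm: 268^3 = 19248832 multiplications
Strassen's algorithm: 7^(log2(512)) = 7^9 = 40353607 multiplications
Difference: 19248832 - 40353607 = -21104775 (Strassen uses MORE here due to padding overhead — for small or just-over-power-of-2 n, padding can outweigh the per-level savings)

Standard: 19248832 multiplications (268^3). Strassen: 40353607 multiplications (7^9, after padding to 512x512). Strassen reduces 8 recursive multiplications to 7 at each level.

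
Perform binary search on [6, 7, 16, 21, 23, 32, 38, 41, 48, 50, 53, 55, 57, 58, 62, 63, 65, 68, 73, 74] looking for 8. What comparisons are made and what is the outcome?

Binary search for 8 in [6, 7, 16, 21, 23, 32, 38, 41, 48, 50, 53, 55, 57, 58, 62, 63, 65, 68, 73, 74]:

lo=0, hi=19, mid=9, arr[mid]=50 -> 50 > 8, search left half
lo=0, hi=8, mid=4, arr[mid]=23 -> 23 > 8, search left half
lo=0, hi=3, mid=1, arr[mid]=7 -> 7 < 8, search right half
lo=2, hi=3, mid=2, arr[mid]=16 -> 16 > 8, search left half
lo=2 > hi=1, target 8 not found

Binary search determines that 8 is not in the array after 4 comparisons. The search space was exhausted without finding the target.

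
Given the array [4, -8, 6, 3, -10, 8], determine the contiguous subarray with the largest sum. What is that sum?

Using Kadane's algorithm on [4, -8, 6, 3, -10, 8]:

Scanning through the array:
Position 1 (value -8): max_ending_here = -4, max_so_far = 4
Position 2 (value 6): max_ending_here = 6, max_so_far = 6
Position 3 (value 3): max_ending_here = 9, max_so_far = 9
Position 4 (value -10): max_ending_here = -1, max_so_far = 9
Position 5 (value 8): max_ending_here = 8, max_so_far = 9

Maximum subarray: [6, 3]
Maximum sum: 9

The maximum subarray is [6, 3] with sum 9. This subarray runs from index 2 to index 3.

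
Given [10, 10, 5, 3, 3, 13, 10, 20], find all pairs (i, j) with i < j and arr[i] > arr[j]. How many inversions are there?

Finding inversions in [10, 10, 5, 3, 3, 13, 10, 20]:

(0, 2): arr[0]=10 > arr[2]=5
(0, 3): arr[0]=10 > arr[3]=3
(0, 4): arr[0]=10 > arr[4]=3
(1, 2): arr[1]=10 > arr[2]=5
(1, 3): arr[1]=10 > arr[3]=3
(1, 4): arr[1]=10 > arr[4]=3
(2, 3): arr[2]=5 > arr[3]=3
(2, 4): arr[2]=5 > arr[4]=3
(5, 6): arr[5]=13 > arr[6]=10

Total inversions: 9

The array has 9 inversion(s): (0,2), (0,3), (0,4), (1,2), (1,3), (1,4), (2,3), (2,4), (5,6). Each pair (i,j) satisfies i < j and arr[i] > arr[j].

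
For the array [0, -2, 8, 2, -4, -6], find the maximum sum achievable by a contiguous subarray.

Using Kadane's algorithm on [0, -2, 8, 2, -4, -6]:

Scanning through the array:
Position 1 (value -2): max_ending_here = -2, max_so_far = 0
Position 2 (value 8): max_ending_here = 8, max_so_far = 8
Position 3 (value 2): max_ending_here = 10, max_so_far = 10
Position 4 (value -4): max_ending_here = 6, max_so_far = 10
Position 5 (value -6): max_ending_here = 0, max_so_far = 10

Maximum subarray: [8, 2]
Maximum sum: 10

The maximum subarray is [8, 2] with sum 10. This subarray runs from index 2 to index 3.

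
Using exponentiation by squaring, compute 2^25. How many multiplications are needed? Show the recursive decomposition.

Computing 2^25 by squaring (build up from 2^1; each line after the first costs one multiplication):

2^1 = 2
2^2 = (2^1)^2 = 2^2 = 4
2^3 = 2 * 2^2 = 2 * 4 = 8
2^6 = (2^3)^2 = 8^2 = 64
2^12 = (2^6)^2 = 64^2 = 4096
2^24 = (2^12)^2 = 4096^2 = 16777216
2^25 = 2 * 2^24 = 2 * 16777216 = 33554432

Result: 33554432
Multiplications needed: 6 (6 lines after 2^1)

2^25 = 33554432. Using exponentiation by squaring, this requires 6 multiplications. The key idea: if the exponent is even, square the half-power; if odd, multiply by the base once.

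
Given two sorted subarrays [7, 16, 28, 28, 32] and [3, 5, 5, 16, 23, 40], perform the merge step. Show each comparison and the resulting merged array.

Merging process:

Compare 7 vs 3: take 3 from right. Merged: [3]
Compare 7 vs 5: take 5 from right. Merged: [3, 5]
Compare 7 vs 5: take 5 from right. Merged: [3, 5, 5]
Compare 7 vs 16: take 7 from left. Merged: [3, 5, 5, 7]
Compare 16 vs 16: take 16 from left. Merged: [3, 5, 5, 7, 16]
Compare 28 vs 16: take 16 from right. Merged: [3, 5, 5, 7, 16, 16]
Compare 28 vs 23: take 23 from right. Merged: [3, 5, 5, 7, 16, 16, 23]
Compare 28 vs 40: take 28 from left. Merged: [3, 5, 5, 7, 16, 16, 23, 28]
Compare 28 vs 40: take 28 from left. Merged: [3, 5, 5, 7, 16, 16, 23, 28, 28]
Compare 32 vs 40: take 32 from left. Merged: [3, 5, 5, 7, 16, 16, 23, 28, 28, 32]
Append remaining from right: [40]. Merged: [3, 5, 5, 7, 16, 16, 23, 28, 28, 32, 40]

Final merged array: [3, 5, 5, 7, 16, 16, 23, 28, 28, 32, 40]
Total comparisons: 10

The merged array is [3, 5, 5, 7, 16, 16, 23, 28, 28, 32, 40], requiring 10 comparisons. The merge step runs in O(n) time where n is the total number of elements.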